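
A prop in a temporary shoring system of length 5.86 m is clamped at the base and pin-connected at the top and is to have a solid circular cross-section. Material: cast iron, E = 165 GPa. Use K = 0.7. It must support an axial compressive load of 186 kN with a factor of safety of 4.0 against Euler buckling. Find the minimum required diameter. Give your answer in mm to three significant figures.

Required P_cr = n·P = 4.0 × 186 = 744.0 kN
L_e = K·L = 0.7 × 5.86 = 4.102 m
Required I = P_cr·L_e²/(π²E) = 7.440×10^5 × 4.102² / (π² × 1.65×10^11) = 7.687×10^-6 m⁴
I_req = 7.687×10^6 mm⁴
Solid circle: I = πd⁴/64  ⇒  d = (64I/π)^(1/4) = (64×7.687×10^6/π)^(1/4) = 112 mm

d ≈ 112 mm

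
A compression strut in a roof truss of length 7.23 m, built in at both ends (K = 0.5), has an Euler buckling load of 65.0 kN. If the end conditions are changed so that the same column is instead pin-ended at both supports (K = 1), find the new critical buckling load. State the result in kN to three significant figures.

P_cr ∝ 1/K², so P_cr,new = P_cr,old × (K_old/K_new)² = 65.0 × (0.5/1)²
= 65.0 × 0.2500 = 16.2 kN

P_cr ≈ 16.2 kN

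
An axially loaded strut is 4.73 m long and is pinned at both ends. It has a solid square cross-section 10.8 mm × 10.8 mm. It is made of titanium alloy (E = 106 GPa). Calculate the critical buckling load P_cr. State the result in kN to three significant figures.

I = a⁴/12 = 10.8⁴/12 = 1.134×10^3 mm⁴
I = 1.134×10^3 mm⁴ = 1.134×10^-9 m⁴
Effective length L_e = K·L = 1 × 4.73 = 4.730 m
P_cr = π²EI / L_e² = π² × 106×10⁹ × 1.134×10^-9 / 4.730² = 53.01 N

P_cr ≈ 0.0530 kN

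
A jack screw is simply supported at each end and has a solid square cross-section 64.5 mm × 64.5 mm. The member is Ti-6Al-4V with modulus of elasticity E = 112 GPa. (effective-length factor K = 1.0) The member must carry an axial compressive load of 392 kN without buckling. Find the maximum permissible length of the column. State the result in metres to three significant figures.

L_max ≈ 2.02 m

I = a⁴/12 = 64.5⁴/12 = 1.442×10^6 mm⁴
I = 1.442×10^-6 m⁴
At the buckling limit P_cr = P = 3.920×10^5 N
From P_cr = π²EI/(K·L)²:  L = (1/K)·√(π²EI/P_cr) = (1/1)·√(π²×1.12×10^11×1.442×10^-6/3.920×10^5)
L = 2.02 m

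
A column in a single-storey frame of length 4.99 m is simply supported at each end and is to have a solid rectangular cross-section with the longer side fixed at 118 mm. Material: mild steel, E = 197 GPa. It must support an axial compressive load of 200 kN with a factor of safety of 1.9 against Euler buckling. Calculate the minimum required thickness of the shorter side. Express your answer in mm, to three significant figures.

b ≈ 79.1 mm

Required P_cr = n·P = 1.9 × 200 = 380.0 kN
L_e = K·L = 1 × 4.99 = 4.990 m
Required I = P_cr·L_e²/(π²E) = 3.800×10^5 × 4.990² / (π² × 1.97×10^11) = 4.867×10^-6 m⁴
I_req = 4.867×10^6 mm⁴
Rectangle, weak axis: I_min = h·b³/12 with h = 118 mm fixed  ⇒  b = (12I/h)^(1/3) = 79.1 mm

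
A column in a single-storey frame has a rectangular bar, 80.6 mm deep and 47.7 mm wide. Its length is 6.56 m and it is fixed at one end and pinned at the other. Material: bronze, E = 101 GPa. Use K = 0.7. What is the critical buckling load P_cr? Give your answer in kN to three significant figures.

P_cr ≈ 34.5 kN

Buckling occurs about the weak axis: I_min = h·b³/12 with b = 47.7 mm (the shorter side).
I_min = 80.6×47.7³/12 = 7.290×10^5 mm⁴
I = 7.290×10^5 mm⁴ = 7.290×10^-7 m⁴
Effective length L_e = K·L = 0.7 × 6.56 = 4.592 m
P_cr = π²EI / L_e² = π² × 101×10⁹ × 7.290×10^-7 / 4.592² = 3.446×10^4 N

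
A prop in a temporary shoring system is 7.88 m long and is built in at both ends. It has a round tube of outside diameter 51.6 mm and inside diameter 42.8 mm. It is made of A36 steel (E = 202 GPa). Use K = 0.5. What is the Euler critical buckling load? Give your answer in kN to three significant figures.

d_o = 51.6 mm, d_i = 42.8 mm
I = π(d_o⁴ − d_i⁴)/64 = π(51.6⁴ − 42.80⁴)/64 = 1.833×10^5 mm⁴
I = 1.833×10^5 mm⁴ = 1.833×10^-7 m⁴
Effective length L_e = K·L = 0.5 × 7.88 = 3.940 m
P_cr = π²EI / L_e² = π² × 202×10⁹ × 1.833×10^-7 / 3.940² = 2.354×10^4 N

P_cr ≈ 23.5 kN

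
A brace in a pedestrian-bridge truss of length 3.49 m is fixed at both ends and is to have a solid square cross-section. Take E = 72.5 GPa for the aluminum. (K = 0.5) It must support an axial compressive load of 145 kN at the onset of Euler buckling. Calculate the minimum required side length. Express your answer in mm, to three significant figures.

a ≈ 52.2 mm

L_e = K·L = 0.5 × 3.49 = 1.745 m
Required I = P_cr·L_e²/(π²E) = 1.450×10^5 × 1.745² / (π² × 7.25×10^10) = 6.171×10^-7 m⁴
I_req = 6.171×10^5 mm⁴
Solid square: I = a⁴/12  ⇒  a = (12I)^(1/4) = (12×6.171×10^5)^(1/4) = 52.2 mm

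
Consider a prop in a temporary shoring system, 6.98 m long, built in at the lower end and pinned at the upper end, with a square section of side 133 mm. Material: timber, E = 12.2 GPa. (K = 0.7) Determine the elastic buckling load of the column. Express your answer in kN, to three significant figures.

P_cr ≈ 132 kN

I = a⁴/12 = 133⁴/12 = 2.608×10^7 mm⁴
I = 2.608×10^7 mm⁴ = 2.608×10^-5 m⁴
Effective length L_e = K·L = 0.7 × 6.98 = 4.886 m
P_cr = π²EI / L_e² = π² × 12.2×10⁹ × 2.608×10^-5 / 4.886² = 1.315×10^5 N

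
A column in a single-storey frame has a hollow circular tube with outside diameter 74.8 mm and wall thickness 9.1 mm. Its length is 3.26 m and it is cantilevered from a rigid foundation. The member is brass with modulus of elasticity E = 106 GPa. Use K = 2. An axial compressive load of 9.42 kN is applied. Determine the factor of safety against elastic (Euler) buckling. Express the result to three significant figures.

Inner diameter d_i = 74.8 − 2×9.1 = 56.60 mm
I = π(d_o⁴ − d_i⁴)/64 = π(74.8⁴ − 56.60⁴)/64 = 1.033×10^6 mm⁴
I = 1.033×10^6 mm⁴ = 1.033×10^-6 m⁴
Effective length L_e = K·L = 2 × 3.26 = 6.520 m
P_cr = π²EI / L_e² = π² × 106×10⁹ × 1.033×10^-6 / 6.520² = 2.542×10^4 N
Factor of safety n = P_cr / P = 25.419 / 9.42 = 2.70

n ≈ 2.70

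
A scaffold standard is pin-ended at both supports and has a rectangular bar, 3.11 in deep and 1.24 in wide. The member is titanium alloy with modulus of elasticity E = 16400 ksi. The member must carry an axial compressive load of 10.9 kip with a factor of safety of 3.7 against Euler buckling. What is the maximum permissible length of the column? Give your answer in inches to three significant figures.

Buckling occurs about the weak axis: I_min = h·b³/12 with b = 1.24 in (the shorter side).
I_min = 3.11×1.24³/12 = 0.4941 in⁴
Required critical load P_cr = n·P = 3.7 × 10.9 = 40.33 kip = 4.033×10^4 lb
From P_cr = π²EI/(K·L)²:  L = (1/K)·√(π²EI/P_cr) = (1/1)·√(π²×1.64×10^7×0.4941/4.033×10^4)
L = 44.5 in

L_max ≈ 44.5 in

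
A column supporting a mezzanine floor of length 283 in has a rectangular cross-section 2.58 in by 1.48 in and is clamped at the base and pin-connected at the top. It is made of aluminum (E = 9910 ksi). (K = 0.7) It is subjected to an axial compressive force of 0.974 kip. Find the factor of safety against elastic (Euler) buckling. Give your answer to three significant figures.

Buckling occurs about the weak axis: I_min = h·b³/12 with b = 1.48 in (the shorter side).
I_min = 2.58×1.48³/12 = 0.6970 in⁴
Effective length L_e = K·L = 0.7 × 283 = 198.1 in
P_cr = π²EI / L_e² = π² × 9910×10³ × 0.6970 / 198.1² = 1.737×10^3 lb
Factor of safety n = P_cr / P = 1.7371 / 0.974 = 1.78

n ≈ 1.78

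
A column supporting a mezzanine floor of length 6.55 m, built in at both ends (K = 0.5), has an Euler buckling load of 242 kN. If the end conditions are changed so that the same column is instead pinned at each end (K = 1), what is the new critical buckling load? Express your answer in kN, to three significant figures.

P_cr ≈ 60.5 kN

P_cr ∝ 1/K², so P_cr,new = P_cr,old × (K_old/K_new)² = 242 × (0.5/1)²
= 242 × 0.2500 = 60.5 kN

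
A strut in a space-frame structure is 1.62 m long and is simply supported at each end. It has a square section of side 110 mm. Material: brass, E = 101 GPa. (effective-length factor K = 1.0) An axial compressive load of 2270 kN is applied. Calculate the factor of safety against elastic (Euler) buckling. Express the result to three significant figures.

I = a⁴/12 = 110⁴/12 = 1.220×10^7 mm⁴
I = 1.220×10^7 mm⁴ = 1.220×10^-5 m⁴
Effective length L_e = K·L = 1 × 1.62 = 1.620 m
P_cr = π²EI / L_e² = π² × 101×10⁹ × 1.220×10^-5 / 1.620² = 4.634×10^6 N
Factor of safety n = P_cr / P = 4634.3 / 2270 = 2.04

n ≈ 2.04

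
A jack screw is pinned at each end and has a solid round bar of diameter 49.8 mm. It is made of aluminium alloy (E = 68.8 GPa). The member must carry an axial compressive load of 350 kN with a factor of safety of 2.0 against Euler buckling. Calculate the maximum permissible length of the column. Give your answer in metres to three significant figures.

I = πd⁴/64 = π×49.8⁴/64 = 3.019×10^5 mm⁴
I = 3.019×10^-7 m⁴
Required critical load P_cr = n·P = 2.0 × 350 = 700.0 kN = 7.000×10^5 N
From P_cr = π²EI/(K·L)²:  L = (1/K)·√(π²EI/P_cr) = (1/1)·√(π²×6.88×10^10×3.019×10^-7/7.000×10^5)
L = 0.541 m

L_max ≈ 0.541 m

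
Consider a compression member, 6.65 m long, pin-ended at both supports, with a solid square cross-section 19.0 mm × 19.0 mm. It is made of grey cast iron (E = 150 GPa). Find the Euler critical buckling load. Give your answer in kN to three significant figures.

I = a⁴/12 = 19.0⁴/12 = 1.086×10^4 mm⁴
I = 1.086×10^4 mm⁴ = 1.086×10^-8 m⁴
Effective length L_e = K·L = 1 × 6.65 = 6.650 m
P_cr = π²EI / L_e² = π² × 150×10⁹ × 1.086×10^-8 / 6.650² = 363.6 N

P_cr ≈ 0.364 kN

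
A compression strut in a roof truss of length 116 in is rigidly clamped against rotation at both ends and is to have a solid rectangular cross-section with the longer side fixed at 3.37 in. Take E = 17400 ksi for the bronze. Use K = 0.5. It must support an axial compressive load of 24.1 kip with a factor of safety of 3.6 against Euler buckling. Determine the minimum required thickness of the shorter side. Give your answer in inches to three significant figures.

b ≈ 1.82 in

Required P_cr = n·P = 3.6 × 24.1 = 86.76 kip
L_e = K·L = 0.5 × 116 = 58.00 in
Required I = P_cr·L_e²/(π²E) = 8.676×10^4 × 58.00² / (π² × 1.74×10^7) = 1.700 in⁴
Rectangle, weak axis: I_min = h·b³/12 with h = 3.37 in fixed  ⇒  b = (12I/h)^(1/3) = 1.82 in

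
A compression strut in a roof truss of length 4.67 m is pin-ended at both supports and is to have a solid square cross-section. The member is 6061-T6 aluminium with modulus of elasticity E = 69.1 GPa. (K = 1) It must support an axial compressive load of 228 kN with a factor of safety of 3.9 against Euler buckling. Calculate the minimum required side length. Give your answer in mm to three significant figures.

Required P_cr = n·P = 3.9 × 228 = 889.2 kN
L_e = K·L = 1 × 4.67 = 4.670 m
Required I = P_cr·L_e²/(π²E) = 8.892×10^5 × 4.670² / (π² × 6.91×10^10) = 2.844×10^-5 m⁴
I_req = 2.844×10^7 mm⁴
Solid square: I = a⁴/12  ⇒  a = (12I)^(1/4) = (12×2.844×10^7)^(1/4) = 136 mm

a ≈ 136 mm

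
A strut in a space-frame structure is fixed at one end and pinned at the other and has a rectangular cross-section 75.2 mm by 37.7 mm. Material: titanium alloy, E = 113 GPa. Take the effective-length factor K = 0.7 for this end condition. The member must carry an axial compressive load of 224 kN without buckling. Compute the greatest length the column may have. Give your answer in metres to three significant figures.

L_max ≈ 1.85 m

Buckling occurs about the weak axis: I_min = h·b³/12 with b = 37.7 mm (the shorter side).
I_min = 75.2×37.7³/12 = 3.358×10^5 mm⁴
I = 3.358×10^-7 m⁴
At the buckling limit P_cr = P = 2.240×10^5 N
From P_cr = π²EI/(K·L)²:  L = (1/K)·√(π²EI/P_cr) = (1/0.7)·√(π²×1.13×10^11×3.358×10^-7/2.240×10^5)
L = 1.85 m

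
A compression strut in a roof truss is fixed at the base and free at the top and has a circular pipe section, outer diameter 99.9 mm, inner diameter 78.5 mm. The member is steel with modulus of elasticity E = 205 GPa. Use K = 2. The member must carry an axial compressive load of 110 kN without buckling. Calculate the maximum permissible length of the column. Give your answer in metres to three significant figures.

L_max ≈ 3.73 m

d_o = 99.9 mm, d_i = 78.5 mm
I = π(d_o⁴ − d_i⁴)/64 = π(99.9⁴ − 78.50⁴)/64 = 3.025×10^6 mm⁴
I = 3.025×10^-6 m⁴
At the buckling limit P_cr = P = 1.100×10^5 N
From P_cr = π²EI/(K·L)²:  L = (1/K)·√(π²EI/P_cr) = (1/2)·√(π²×2.05×10^11×3.025×10^-6/1.100×10^5)
L = 3.73 m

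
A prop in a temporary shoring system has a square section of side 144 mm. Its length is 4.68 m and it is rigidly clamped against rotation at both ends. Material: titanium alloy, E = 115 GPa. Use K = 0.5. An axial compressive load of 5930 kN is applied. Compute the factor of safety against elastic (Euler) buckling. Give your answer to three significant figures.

I = a⁴/12 = 144⁴/12 = 3.583×10^7 mm⁴
I = 3.583×10^7 mm⁴ = 3.583×10^-5 m⁴
Effective length L_e = K·L = 0.5 × 4.68 = 2.340 m
P_cr = π²EI / L_e² = π² × 115×10⁹ × 3.583×10^-5 / 2.340² = 7.427×10^6 N
Factor of safety n = P_cr / P = 7427.4 / 5930 = 1.25

n ≈ 1.25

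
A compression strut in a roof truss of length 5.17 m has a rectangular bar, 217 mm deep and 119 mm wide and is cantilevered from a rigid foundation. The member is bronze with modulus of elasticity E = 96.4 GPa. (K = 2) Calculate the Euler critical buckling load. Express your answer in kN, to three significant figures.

Buckling occurs about the weak axis: I_min = h·b³/12 with b = 119 mm (the shorter side).
I_min = 217×119³/12 = 3.047×10^7 mm⁴
I = 3.047×10^7 mm⁴ = 3.047×10^-5 m⁴
Effective length L_e = K·L = 2 × 5.17 = 10.34 m
P_cr = π²EI / L_e² = π² × 96.4×10⁹ × 3.047×10^-5 / 10.34² = 2.712×10^5 N

P_cr ≈ 271 kN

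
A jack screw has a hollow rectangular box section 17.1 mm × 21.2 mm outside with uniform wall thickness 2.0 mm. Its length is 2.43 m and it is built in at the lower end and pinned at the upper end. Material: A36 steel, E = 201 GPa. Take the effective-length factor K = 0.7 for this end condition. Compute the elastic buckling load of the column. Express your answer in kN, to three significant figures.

Inner dimensions: h_i = 21.2 − 2×2.0 = 17.20 mm, b_i = 17.1 − 2×2.0 = 13.10 mm
Weak-axis I_min = (h_o·b_o³ − h_i·b_i³)/12 with b_o = 17.1, b_i = 13.10 mm (shorter outer/inner sides).
I_min = (21.2×17.1³ − 17.20×13.10³)/12 = 5.611×10^3 mm⁴
I = 5.611×10^3 mm⁴ = 5.611×10^-9 m⁴
Effective length L_e = K·L = 0.7 × 2.43 = 1.701 m
P_cr = π²EI / L_e² = π² × 201×10⁹ × 5.611×10^-9 / 1.701² = 3.847×10^3 N

P_cr ≈ 3.85 kN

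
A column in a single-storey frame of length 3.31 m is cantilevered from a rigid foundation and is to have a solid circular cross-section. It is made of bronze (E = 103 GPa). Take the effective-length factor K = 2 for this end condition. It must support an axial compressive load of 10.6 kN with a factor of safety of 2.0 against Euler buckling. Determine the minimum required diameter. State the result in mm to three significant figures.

Required P_cr = n·P = 2.0 × 10.6 = 21.20 kN
L_e = K·L = 2 × 3.31 = 6.620 m
Required I = P_cr·L_e²/(π²E) = 2.120×10^4 × 6.620² / (π² × 1.03×10^11) = 9.139×10^-7 m⁴
I_req = 9.139×10^5 mm⁴
Solid circle: I = πd⁴/64  ⇒  d = (64I/π)^(1/4) = (64×9.139×10^5/π)^(1/4) = 65.7 mm

d ≈ 65.7 mm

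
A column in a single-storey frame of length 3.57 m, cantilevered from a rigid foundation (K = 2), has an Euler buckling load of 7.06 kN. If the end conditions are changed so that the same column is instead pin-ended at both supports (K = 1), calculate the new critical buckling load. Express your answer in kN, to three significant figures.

P_cr ∝ 1/K², so P_cr,new = P_cr,old × (K_old/K_new)² = 7.06 × (2/1)²
= 7.06 × 4.000 = 28.2 kN

P_cr ≈ 28.2 kN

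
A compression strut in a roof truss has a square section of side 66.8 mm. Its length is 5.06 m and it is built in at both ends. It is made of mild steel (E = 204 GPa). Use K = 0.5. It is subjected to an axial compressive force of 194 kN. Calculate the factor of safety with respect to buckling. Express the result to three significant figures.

I = a⁴/12 = 66.8⁴/12 = 1.659×10^6 mm⁴
I = 1.659×10^6 mm⁴ = 1.659×10^-6 m⁴
Effective length L_e = K·L = 0.5 × 5.06 = 2.530 m
P_cr = π²EI / L_e² = π² × 204×10⁹ × 1.659×10^-6 / 2.530² = 5.219×10^5 N
Factor of safety n = P_cr / P = 521.93 / 194 = 2.69

n ≈ 2.69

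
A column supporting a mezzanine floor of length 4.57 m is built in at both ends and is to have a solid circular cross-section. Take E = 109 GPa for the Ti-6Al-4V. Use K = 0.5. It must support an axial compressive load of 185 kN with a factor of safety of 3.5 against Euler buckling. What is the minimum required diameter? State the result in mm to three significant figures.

d ≈ 89.4 mm

Required P_cr = n·P = 3.5 × 185 = 647.5 kN
L_e = K·L = 0.5 × 4.57 = 2.285 m
Required I = P_cr·L_e²/(π²E) = 6.475×10^5 × 2.285² / (π² × 1.09×10^11) = 3.143×10^-6 m⁴
I_req = 3.143×10^6 mm⁴
Solid circle: I = πd⁴/64  ⇒  d = (64I/π)^(1/4) = (64×3.143×10^6/π)^(1/4) = 89.4 mm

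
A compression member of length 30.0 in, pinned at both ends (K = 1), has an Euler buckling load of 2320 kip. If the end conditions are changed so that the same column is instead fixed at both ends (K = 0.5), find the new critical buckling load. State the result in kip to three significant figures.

P_cr ≈ 9280 kip

P_cr ∝ 1/K², so P_cr,new = P_cr,old × (K_old/K_new)² = 2320 × (1/0.5)²
= 2320 × 4.000 = 9280 kip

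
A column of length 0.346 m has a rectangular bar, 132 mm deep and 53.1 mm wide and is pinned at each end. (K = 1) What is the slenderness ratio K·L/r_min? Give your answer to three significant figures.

λ ≈ 22.6

For a rectangle r_min = b/√12 = 53.1/√12 = 15.33 mm
L_e = K·L = 1 × 0.346 m = 0.3460 m = 346.00 mm
λ = L_e / r_min = 346.00 / 15.33 = 22.6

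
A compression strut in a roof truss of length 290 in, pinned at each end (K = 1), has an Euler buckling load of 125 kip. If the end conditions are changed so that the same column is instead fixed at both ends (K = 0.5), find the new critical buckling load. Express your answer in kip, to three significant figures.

P_cr ≈ 500 kip

P_cr ∝ 1/K², so P_cr,new = P_cr,old × (K_old/K_new)² = 125 × (1/0.5)²
= 125 × 4.000 = 500 kip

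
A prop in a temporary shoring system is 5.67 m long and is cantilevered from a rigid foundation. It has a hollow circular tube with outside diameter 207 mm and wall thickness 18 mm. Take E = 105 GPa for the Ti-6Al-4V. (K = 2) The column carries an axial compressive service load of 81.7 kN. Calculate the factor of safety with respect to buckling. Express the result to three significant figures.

n ≈ 4.75

Inner diameter d_i = 207 − 2×18 = 171.0 mm
I = π(d_o⁴ − d_i⁴)/64 = π(207⁴ − 171.0⁴)/64 = 4.815×10^7 mm⁴
I = 4.815×10^7 mm⁴ = 4.815×10^-5 m⁴
Effective length L_e = K·L = 2 × 5.67 = 11.34 m
P_cr = π²EI / L_e² = π² × 105×10⁹ × 4.815×10^-5 / 11.34² = 3.881×10^5 N
Factor of safety n = P_cr / P = 388.06 / 81.7 = 4.75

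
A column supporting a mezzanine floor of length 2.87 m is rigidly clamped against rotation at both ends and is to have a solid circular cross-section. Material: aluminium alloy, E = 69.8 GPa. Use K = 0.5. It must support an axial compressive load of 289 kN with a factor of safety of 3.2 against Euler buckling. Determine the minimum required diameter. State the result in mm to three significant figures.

d ≈ 86.6 mm

Required P_cr = n·P = 3.2 × 289 = 924.8 kN
L_e = K·L = 0.5 × 2.87 = 1.435 m
Required I = P_cr·L_e²/(π²E) = 9.248×10^5 × 1.435² / (π² × 6.98×10^10) = 2.764×10^-6 m⁴
I_req = 2.764×10^6 mm⁴
Solid circle: I = πd⁴/64  ⇒  d = (64I/π)^(1/4) = (64×2.764×10^6/π)^(1/4) = 86.6 mm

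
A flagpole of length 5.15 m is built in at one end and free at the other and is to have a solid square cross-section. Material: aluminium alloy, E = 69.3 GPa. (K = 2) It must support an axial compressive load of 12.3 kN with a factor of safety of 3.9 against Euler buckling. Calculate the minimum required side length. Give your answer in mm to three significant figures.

Required P_cr = n·P = 3.9 × 12.3 = 47.97 kN
L_e = K·L = 2 × 5.15 = 10.30 m
Required I = P_cr·L_e²/(π²E) = 4.797×10^4 × 10.30² / (π² × 6.93×10^10) = 7.441×10^-6 m⁴
I_req = 7.441×10^6 mm⁴
Solid square: I = a⁴/12  ⇒  a = (12I)^(1/4) = (12×7.441×10^6)^(1/4) = 97.2 mm

a ≈ 97.2 mm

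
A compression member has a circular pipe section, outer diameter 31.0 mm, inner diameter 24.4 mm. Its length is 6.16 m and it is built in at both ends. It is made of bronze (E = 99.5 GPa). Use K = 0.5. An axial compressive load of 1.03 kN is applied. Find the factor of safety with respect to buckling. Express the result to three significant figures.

d_o = 31.0 mm, d_i = 24.4 mm
I = π(d_o⁴ − d_i⁴)/64 = π(31.0⁴ − 24.40⁴)/64 = 2.793×10^4 mm⁴
I = 2.793×10^4 mm⁴ = 2.793×10^-8 m⁴
Effective length L_e = K·L = 0.5 × 6.16 = 3.080 m
P_cr = π²EI / L_e² = π² × 99.5×10⁹ × 2.793×10^-8 / 3.080² = 2.892×10^3 N
Factor of safety n = P_cr / P = 2.8917 / 1.03 = 2.81

n ≈ 2.81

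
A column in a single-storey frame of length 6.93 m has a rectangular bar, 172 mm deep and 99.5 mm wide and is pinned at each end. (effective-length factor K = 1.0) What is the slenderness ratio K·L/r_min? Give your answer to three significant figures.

λ ≈ 241

For a rectangle r_min = b/√12 = 99.5/√12 = 28.72 mm
L_e = K·L = 1 × 6.93 m = 6.930 m = 6930.0 mm
λ = L_e / r_min = 6930.0 / 28.72 = 241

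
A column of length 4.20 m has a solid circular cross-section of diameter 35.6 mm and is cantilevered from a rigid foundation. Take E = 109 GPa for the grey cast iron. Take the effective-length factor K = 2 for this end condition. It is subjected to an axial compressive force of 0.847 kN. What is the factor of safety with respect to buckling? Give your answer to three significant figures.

n ≈ 1.42

I = πd⁴/64 = π×35.6⁴/64 = 7.884×10^4 mm⁴
I = 7.884×10^4 mm⁴ = 7.884×10^-8 m⁴
Effective length L_e = K·L = 2 × 4.20 = 8.400 m
P_cr = π²EI / L_e² = π² × 109×10⁹ × 7.884×10^-8 / 8.400² = 1.202×10^3 N
Factor of safety n = P_cr / P = 1.2021 / 0.847 = 1.42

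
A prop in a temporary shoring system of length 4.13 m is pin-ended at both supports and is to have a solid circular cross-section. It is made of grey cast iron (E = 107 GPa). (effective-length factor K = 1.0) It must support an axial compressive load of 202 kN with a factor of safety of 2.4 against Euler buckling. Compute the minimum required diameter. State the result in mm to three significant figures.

Required P_cr = n·P = 2.4 × 202 = 484.8 kN
L_e = K·L = 1 × 4.13 = 4.130 m
Required I = P_cr·L_e²/(π²E) = 4.848×10^5 × 4.130² / (π² × 1.07×10^11) = 7.830×10^-6 m⁴
I_req = 7.830×10^6 mm⁴
Solid circle: I = πd⁴/64  ⇒  d = (64I/π)^(1/4) = (64×7.830×10^6/π)^(1/4) = 112 mm

d ≈ 112 mm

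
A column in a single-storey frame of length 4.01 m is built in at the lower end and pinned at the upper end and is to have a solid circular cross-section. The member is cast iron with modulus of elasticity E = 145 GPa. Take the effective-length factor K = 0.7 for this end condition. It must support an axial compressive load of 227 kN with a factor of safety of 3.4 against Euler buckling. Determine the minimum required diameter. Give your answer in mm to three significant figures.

Required P_cr = n·P = 3.4 × 227 = 771.8 kN
L_e = K·L = 0.7 × 4.01 = 2.807 m
Required I = P_cr·L_e²/(π²E) = 7.718×10^5 × 2.807² / (π² × 1.45×10^11) = 4.249×10^-6 m⁴
I_req = 4.249×10^6 mm⁴
Solid circle: I = πd⁴/64  ⇒  d = (64I/π)^(1/4) = (64×4.249×10^6/π)^(1/4) = 96.5 mm

d ≈ 96.5 mm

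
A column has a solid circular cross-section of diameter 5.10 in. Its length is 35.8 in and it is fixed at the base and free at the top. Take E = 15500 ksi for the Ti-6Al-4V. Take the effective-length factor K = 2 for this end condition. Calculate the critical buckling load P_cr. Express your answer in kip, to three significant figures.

P_cr ≈ 991 kip

I = πd⁴/64 = π×5.10⁴/64 = 33.21 in⁴
Effective length L_e = K·L = 2 × 35.8 = 71.60 in
P_cr = π²EI / L_e² = π² × 15500×10³ × 33.21 / 71.60² = 9.910×10^5 lb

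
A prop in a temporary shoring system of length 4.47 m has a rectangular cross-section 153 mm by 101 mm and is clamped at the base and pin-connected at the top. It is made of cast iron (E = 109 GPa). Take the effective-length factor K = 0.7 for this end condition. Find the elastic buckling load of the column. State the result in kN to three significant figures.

Buckling occurs about the weak axis: I_min = h·b³/12 with b = 101 mm (the shorter side).
I_min = 153×101³/12 = 1.314×10^7 mm⁴
I = 1.314×10^7 mm⁴ = 1.314×10^-5 m⁴
Effective length L_e = K·L = 0.7 × 4.47 = 3.129 m
P_cr = π²EI / L_e² = π² × 109×10⁹ × 1.314×10^-5 / 3.129² = 1.443×10^6 N

P_cr ≈ 1440 kN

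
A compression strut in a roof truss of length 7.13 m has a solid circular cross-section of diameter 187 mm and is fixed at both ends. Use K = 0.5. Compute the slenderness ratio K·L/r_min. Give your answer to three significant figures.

I = πd⁴/64 = π×187⁴/64 = 6.003×10^7 mm⁴
A = 2.746×10^4 mm²;  r_min = √(I/A) = √(6.003×10^7/2.746×10^4) = 46.75 mm
L_e = K·L = 0.5 × 7.13 m = 3.565 m = 3565.0 mm
λ = L_e / r_min = 3565.0 / 46.75 = 76.3

λ ≈ 76.3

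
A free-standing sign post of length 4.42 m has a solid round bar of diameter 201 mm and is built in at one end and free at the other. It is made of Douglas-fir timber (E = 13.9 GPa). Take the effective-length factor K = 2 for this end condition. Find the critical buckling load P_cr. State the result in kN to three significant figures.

I = πd⁴/64 = π×201⁴/64 = 8.012×10^7 mm⁴
I = 8.012×10^7 mm⁴ = 8.012×10^-5 m⁴
Effective length L_e = K·L = 2 × 4.42 = 8.840 m
P_cr = π²EI / L_e² = π² × 13.9×10⁹ × 8.012×10^-5 / 8.840² = 1.407×10^5 N

P_cr ≈ 141 kN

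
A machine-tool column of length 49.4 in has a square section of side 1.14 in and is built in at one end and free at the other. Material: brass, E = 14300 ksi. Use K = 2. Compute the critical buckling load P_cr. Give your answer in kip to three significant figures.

I = a⁴/12 = 1.14⁴/12 = 0.1407 in⁴
Effective length L_e = K·L = 2 × 49.4 = 98.80 in
P_cr = π²EI / L_e² = π² × 14300×10³ × 0.1407 / 98.80² = 2.035×10^3 lb

P_cr ≈ 2.03 kip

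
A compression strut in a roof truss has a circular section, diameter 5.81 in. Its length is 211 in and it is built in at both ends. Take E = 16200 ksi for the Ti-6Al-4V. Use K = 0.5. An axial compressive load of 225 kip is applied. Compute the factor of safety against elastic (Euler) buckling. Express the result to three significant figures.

n ≈ 3.57

I = πd⁴/64 = π×5.81⁴/64 = 55.93 in⁴
Effective length L_e = K·L = 0.5 × 211 = 105.5 in
P_cr = π²EI / L_e² = π² × 16200×10³ × 55.93 / 105.5² = 8.035×10^5 lb
Factor of safety n = P_cr / P = 803.50 / 225 = 3.57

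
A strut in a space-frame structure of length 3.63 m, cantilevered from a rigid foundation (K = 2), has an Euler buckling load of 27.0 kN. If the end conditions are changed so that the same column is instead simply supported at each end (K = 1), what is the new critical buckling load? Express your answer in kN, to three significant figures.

P_cr ∝ 1/K², so P_cr,new = P_cr,old × (K_old/K_new)² = 27.0 × (2/1)²
= 27.0 × 4.000 = 108 kN

P_cr ≈ 108 kN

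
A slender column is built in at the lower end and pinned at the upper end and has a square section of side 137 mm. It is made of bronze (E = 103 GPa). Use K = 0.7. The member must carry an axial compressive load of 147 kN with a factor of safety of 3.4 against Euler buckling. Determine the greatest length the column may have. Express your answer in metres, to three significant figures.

L_max ≈ 11.0 m

I = a⁴/12 = 137⁴/12 = 2.936×10^7 mm⁴
I = 2.936×10^-5 m⁴
Required critical load P_cr = n·P = 3.4 × 147 = 499.8 kN = 4.998×10^5 N
From P_cr = π²EI/(K·L)²:  L = (1/K)·√(π²EI/P_cr) = (1/0.7)·√(π²×1.03×10^11×2.936×10^-5/4.998×10^5)
L = 11.0 m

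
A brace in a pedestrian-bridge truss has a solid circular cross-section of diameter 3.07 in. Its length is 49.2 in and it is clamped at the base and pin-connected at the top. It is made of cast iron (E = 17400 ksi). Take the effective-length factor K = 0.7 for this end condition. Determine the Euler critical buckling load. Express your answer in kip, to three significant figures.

I = πd⁴/64 = π×3.07⁴/64 = 4.360 in⁴
Effective length L_e = K·L = 0.7 × 49.2 = 34.44 in
P_cr = π²EI / L_e² = π² × 17400×10³ × 4.360 / 34.44² = 6.313×10^5 lb

P_cr ≈ 631 kip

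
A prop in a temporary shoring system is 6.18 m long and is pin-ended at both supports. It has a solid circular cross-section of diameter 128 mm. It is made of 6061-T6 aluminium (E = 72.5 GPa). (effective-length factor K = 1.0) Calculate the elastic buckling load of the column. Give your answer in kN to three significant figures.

I = πd⁴/64 = π×128⁴/64 = 1.318×10^7 mm⁴
I = 1.318×10^7 mm⁴ = 1.318×10^-5 m⁴
Effective length L_e = K·L = 1 × 6.18 = 6.180 m
P_cr = π²EI / L_e² = π² × 72.5×10⁹ × 1.318×10^-5 / 6.180² = 2.469×10^5 N

P_cr ≈ 247 kN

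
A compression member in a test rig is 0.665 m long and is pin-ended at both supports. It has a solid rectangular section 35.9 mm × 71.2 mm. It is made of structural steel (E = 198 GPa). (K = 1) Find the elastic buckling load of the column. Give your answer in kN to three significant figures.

Buckling occurs about the weak axis: I_min = h·b³/12 with b = 35.9 mm (the shorter side).
I_min = 71.2×35.9³/12 = 2.745×10^5 mm⁴
I = 2.745×10^5 mm⁴ = 2.745×10^-7 m⁴
Effective length L_e = K·L = 1 × 0.665 = 0.6650 m
P_cr = π²EI / L_e² = π² × 198×10⁹ × 2.745×10^-7 / 0.6650² = 1.213×10^6 N

P_cr ≈ 1210 kN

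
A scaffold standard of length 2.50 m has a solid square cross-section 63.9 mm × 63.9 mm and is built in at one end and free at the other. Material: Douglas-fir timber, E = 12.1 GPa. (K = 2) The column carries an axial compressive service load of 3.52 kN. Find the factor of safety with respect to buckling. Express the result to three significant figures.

I = a⁴/12 = 63.9⁴/12 = 1.389×10^6 mm⁴
I = 1.389×10^6 mm⁴ = 1.389×10^-6 m⁴
Effective length L_e = K·L = 2 × 2.50 = 5.000 m
P_cr = π²EI / L_e² = π² × 12.1×10⁹ × 1.389×10^-6 / 5.000² = 6.637×10^3 N
Factor of safety n = P_cr / P = 6.6369 / 3.52 = 1.89

n ≈ 1.89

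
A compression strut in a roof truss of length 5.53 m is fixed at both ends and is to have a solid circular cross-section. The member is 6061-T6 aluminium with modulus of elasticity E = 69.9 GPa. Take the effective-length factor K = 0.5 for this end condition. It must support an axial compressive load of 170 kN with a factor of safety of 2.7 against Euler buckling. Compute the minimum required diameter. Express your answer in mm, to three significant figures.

Required P_cr = n·P = 2.7 × 170 = 459.0 kN
L_e = K·L = 0.5 × 5.53 = 2.765 m
Required I = P_cr·L_e²/(π²E) = 4.590×10^5 × 2.765² / (π² × 6.99×10^10) = 5.087×10^-6 m⁴
I_req = 5.087×10^6 mm⁴
Solid circle: I = πd⁴/64  ⇒  d = (64I/π)^(1/4) = (64×5.087×10^6/π)^(1/4) = 101 mm

d ≈ 101 mm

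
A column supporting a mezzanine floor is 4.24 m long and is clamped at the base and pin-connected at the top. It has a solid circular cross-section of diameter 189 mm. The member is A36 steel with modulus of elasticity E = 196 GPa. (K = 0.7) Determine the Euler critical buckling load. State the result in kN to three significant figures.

I = πd⁴/64 = π×189⁴/64 = 6.264×10^7 mm⁴
I = 6.264×10^7 mm⁴ = 6.264×10^-5 m⁴
Effective length L_e = K·L = 0.7 × 4.24 = 2.968 m
P_cr = π²EI / L_e² = π² × 196×10⁹ × 6.264×10^-5 / 2.968² = 1.375×10^7 N

P_cr ≈ 13800 kN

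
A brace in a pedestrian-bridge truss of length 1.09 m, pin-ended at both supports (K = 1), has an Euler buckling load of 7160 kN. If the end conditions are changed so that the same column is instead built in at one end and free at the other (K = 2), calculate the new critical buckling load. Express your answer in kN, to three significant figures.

P_cr ∝ 1/K², so P_cr,new = P_cr,old × (K_old/K_new)² = 7160 × (1/2)²
= 7160 × 0.2500 = 1790 kN

P_cr ≈ 1790 kN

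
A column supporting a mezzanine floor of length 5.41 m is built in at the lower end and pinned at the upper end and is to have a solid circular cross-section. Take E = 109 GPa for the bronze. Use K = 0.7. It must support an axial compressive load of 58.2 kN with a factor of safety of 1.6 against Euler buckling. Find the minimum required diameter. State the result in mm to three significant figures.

Required P_cr = n·P = 1.6 × 58.2 = 93.12 kN
L_e = K·L = 0.7 × 5.41 = 3.787 m
Required I = P_cr·L_e²/(π²E) = 9.312×10^4 × 3.787² / (π² × 1.09×10^11) = 1.241×10^-6 m⁴
I_req = 1.241×10^6 mm⁴
Solid circle: I = πd⁴/64  ⇒  d = (64I/π)^(1/4) = (64×1.241×10^6/π)^(1/4) = 70.9 mm

d ≈ 70.9 mm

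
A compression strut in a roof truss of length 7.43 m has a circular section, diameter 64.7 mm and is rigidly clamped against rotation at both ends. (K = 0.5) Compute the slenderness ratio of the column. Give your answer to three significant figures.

For a solid circle r = d/4 = 64.7/4 = 16.18 mm
L_e = K·L = 0.5 × 7.43 m = 3.715 m = 3715.0 mm
λ = L_e / r_min = 3715.0 / 16.18 = 230

λ ≈ 230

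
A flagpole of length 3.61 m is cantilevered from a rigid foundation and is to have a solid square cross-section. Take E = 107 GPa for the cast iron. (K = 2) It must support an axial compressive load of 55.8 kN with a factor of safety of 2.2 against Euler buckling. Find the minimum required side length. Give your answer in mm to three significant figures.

a ≈ 92.3 mm

Required P_cr = n·P = 2.2 × 55.8 = 122.8 kN
L_e = K·L = 2 × 3.61 = 7.220 m
Required I = P_cr·L_e²/(π²E) = 1.228×10^5 × 7.220² / (π² × 1.07×10^11) = 6.060×10^-6 m⁴
I_req = 6.060×10^6 mm⁴
Solid square: I = a⁴/12  ⇒  a = (12I)^(1/4) = (12×6.060×10^6)^(1/4) = 92.3 mm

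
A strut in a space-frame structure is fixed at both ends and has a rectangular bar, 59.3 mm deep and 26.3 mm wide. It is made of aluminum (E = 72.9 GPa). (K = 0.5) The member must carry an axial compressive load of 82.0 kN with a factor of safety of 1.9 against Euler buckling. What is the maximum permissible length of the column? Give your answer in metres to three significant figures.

Buckling occurs about the weak axis: I_min = h·b³/12 with b = 26.3 mm (the shorter side).
I_min = 59.3×26.3³/12 = 8.990×10^4 mm⁴
I = 8.990×10^-8 m⁴
Required critical load P_cr = n·P = 1.9 × 82.0 = 155.8 kN = 1.558×10^5 N
From P_cr = π²EI/(K·L)²:  L = (1/K)·√(π²EI/P_cr) = (1/0.5)·√(π²×7.29×10^10×8.990×10^-8/1.558×10^5)
L = 1.29 m

L_max ≈ 1.29 m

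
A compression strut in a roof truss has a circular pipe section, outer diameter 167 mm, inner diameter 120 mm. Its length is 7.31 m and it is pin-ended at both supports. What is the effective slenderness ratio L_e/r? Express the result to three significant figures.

λ ≈ 142

d_o = 167 mm, d_i = 120 mm
I = π(d_o⁴ − d_i⁴)/64 = π(167⁴ − 120.0⁴)/64 = 2.800×10^7 mm⁴
A = 1.059×10^4 mm²;  r_min = √(I/A) = √(2.800×10^7/1.059×10^4) = 51.41 mm
L_e = K·L = 1 × 7.31 m = 7.310 m = 7310.0 mm
λ = L_e / r_min = 7310.0 / 51.41 = 142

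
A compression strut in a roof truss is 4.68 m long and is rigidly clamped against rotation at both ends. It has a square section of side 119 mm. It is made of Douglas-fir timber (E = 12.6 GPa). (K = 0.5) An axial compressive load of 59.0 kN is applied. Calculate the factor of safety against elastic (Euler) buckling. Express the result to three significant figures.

I = a⁴/12 = 119⁴/12 = 1.671×10^7 mm⁴
I = 1.671×10^7 mm⁴ = 1.671×10^-5 m⁴
Effective length L_e = K·L = 0.5 × 4.68 = 2.340 m
P_cr = π²EI / L_e² = π² × 12.6×10⁹ × 1.671×10^-5 / 2.340² = 3.795×10^5 N
Factor of safety n = P_cr / P = 379.53 / 59.0 = 6.43

n ≈ 6.43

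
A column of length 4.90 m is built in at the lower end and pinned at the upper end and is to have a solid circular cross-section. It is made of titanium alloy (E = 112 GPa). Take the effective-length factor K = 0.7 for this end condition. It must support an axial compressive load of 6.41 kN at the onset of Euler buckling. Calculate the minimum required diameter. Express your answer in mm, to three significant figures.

d ≈ 34.3 mm

L_e = K·L = 0.7 × 4.90 = 3.430 m
Required I = P_cr·L_e²/(π²E) = 6.410×10^3 × 3.430² / (π² × 1.12×10^11) = 6.822×10^-8 m⁴
I_req = 6.822×10^4 mm⁴
Solid circle: I = πd⁴/64  ⇒  d = (64I/π)^(1/4) = (64×6.822×10^4/π)^(1/4) = 34.3 mm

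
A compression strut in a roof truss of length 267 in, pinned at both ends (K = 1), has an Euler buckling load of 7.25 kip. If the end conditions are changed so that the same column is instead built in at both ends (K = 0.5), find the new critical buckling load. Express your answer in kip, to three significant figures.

P_cr ≈ 29.0 kip

P_cr ∝ 1/K², so P_cr,new = P_cr,old × (K_old/K_new)² = 7.25 × (1/0.5)²
= 7.25 × 4.000 = 29.0 kip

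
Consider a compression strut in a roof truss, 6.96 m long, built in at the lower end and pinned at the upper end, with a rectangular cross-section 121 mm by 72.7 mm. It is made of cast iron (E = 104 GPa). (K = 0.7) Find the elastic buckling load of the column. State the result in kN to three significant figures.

P_cr ≈ 168 kN

Buckling occurs about the weak axis: I_min = h·b³/12 with b = 72.7 mm (the shorter side).
I_min = 121×72.7³/12 = 3.874×10^6 mm⁴
I = 3.874×10^6 mm⁴ = 3.874×10^-6 m⁴
Effective length L_e = K·L = 0.7 × 6.96 = 4.872 m
P_cr = π²EI / L_e² = π² × 104×10⁹ × 3.874×10^-6 / 4.872² = 1.675×10^5 N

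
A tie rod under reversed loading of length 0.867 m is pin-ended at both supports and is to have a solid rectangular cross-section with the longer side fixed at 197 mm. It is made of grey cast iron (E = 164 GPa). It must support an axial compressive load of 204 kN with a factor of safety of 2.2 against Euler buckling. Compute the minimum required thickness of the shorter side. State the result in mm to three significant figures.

b ≈ 23.3 mm

Required P_cr = n·P = 2.2 × 204 = 448.8 kN
L_e = K·L = 1 × 0.867 = 0.8670 m
Required I = P_cr·L_e²/(π²E) = 4.488×10^5 × 0.8670² / (π² × 1.64×10^11) = 2.084×10^-7 m⁴
I_req = 2.084×10^5 mm⁴
Rectangle, weak axis: I_min = h·b³/12 with h = 197 mm fixed  ⇒  b = (12I/h)^(1/3) = 23.3 mm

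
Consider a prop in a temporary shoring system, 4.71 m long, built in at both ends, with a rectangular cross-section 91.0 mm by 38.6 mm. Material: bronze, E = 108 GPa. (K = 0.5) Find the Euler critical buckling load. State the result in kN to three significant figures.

P_cr ≈ 83.8 kN

Buckling occurs about the weak axis: I_min = h·b³/12 with b = 38.6 mm (the shorter side).
I_min = 91.0×38.6³/12 = 4.361×10^5 mm⁴
I = 4.361×10^5 mm⁴ = 4.361×10^-7 m⁴
Effective length L_e = K·L = 0.5 × 4.71 = 2.355 m
P_cr = π²EI / L_e² = π² × 108×10⁹ × 4.361×10^-7 / 2.355² = 8.382×10^4 N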